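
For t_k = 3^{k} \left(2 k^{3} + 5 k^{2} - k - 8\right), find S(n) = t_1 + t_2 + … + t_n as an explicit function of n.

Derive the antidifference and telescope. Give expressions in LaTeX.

S(n) = 3 \cdot 3^{n} n^{3} + 3 \cdot 3^{n} n^{2} - 12 \cdot 3^{n} + 12

Compute t_(k+1)/t_k: get 3*(2*k**3 + 11*k**2 + 15*k - 2)/(2*k**3 + 5*k**2 - k - 8).
Gosper form: A/B · C(k+1)/C(k) with A=3, B=1, C=k**3 + 5*k**2/2 - k/2 - 4.
Need (3)·f(k+1) − (1)·f(k) = k**3 + 5*k**2/2 - k/2 - 4.
d = 3 from the (0,0,3) case.
Solving with deg f ≤ 3: f(k) = (k**3 - 2*k**2 + k - 4)/2.
R(k) = B(k−1)·f(k)/C(k) = (k**3 - 2*k**2 + k - 4)/(2*k**3 + 5*k**2 - k - 8); s_k = R·t_k = 3**k*(k**3 - 2*k**2 + k - 4).
Verify: 3**k*(2*k**3 + 5*k**2 - k - 8) matches t_k.
s_(n+1) = 3**(n + 1)*(n**3 + n**2 - 4) and s_(1) = -12, so S(n) = 3*3**n*n**3 + 3*3**n*n**2 - 12*3**n + 12.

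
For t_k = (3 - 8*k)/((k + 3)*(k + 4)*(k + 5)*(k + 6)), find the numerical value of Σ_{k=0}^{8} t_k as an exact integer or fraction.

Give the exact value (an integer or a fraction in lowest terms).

Σ = -9/280

Step 1: r(k) = (k + 3)*(8*k + 5)/((k + 7)*(8*k - 3)).
A = k + 3, B = k + 7, C = k - 3/8.
Set up (k + 3)·f(k+1) − (k + 6)·f(k) − (k - 3/8) = 0.
Bound: deg f ≤ 3.
Solve for f: f(k) = k*(k**2 + 12*k - 33)/160 (degree 3 ≤ 3).
R(k) = B(k−1)·f(k)/C(k) = k*(k + 6)*(k**2 + 12*k - 33)/(20*(8*k - 3)); s_k = R·t_k = k*(-k**2 - 12*k + 33)/(20*(k + 3)*(k + 4)*(k + 5)).
Verify: (3 - 8*k)/(k**4 + 18*k**3 + 119*k**2 + 342*k + 360) matches t_k.
Telescoping: Σ = s_(9) − s_(0) = -9/280 − (0) = -9/280.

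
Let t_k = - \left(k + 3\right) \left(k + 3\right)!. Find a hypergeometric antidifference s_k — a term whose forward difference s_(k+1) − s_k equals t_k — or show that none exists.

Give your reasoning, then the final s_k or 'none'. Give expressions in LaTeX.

Ratio r(k) = (k + 4)**2/(k + 3).
A = k + 4, B = 1, C = k + 3.
Key eq: (k + 4)·f(k+1) = (1)·f(k) + (k + 3).
Bound: deg f ≤ 0.
Match coefficients ⇒ f(k) = 1.
R(k) = B(k−1)·f(k)/C(k) = 1/(k + 3); s_k = R·t_k = -factorial(k + 3).
s_(k+1) − s_k = -(k + 3)*factorial(k + 3) = t_k.

s_k = - \left(k + 3\right)!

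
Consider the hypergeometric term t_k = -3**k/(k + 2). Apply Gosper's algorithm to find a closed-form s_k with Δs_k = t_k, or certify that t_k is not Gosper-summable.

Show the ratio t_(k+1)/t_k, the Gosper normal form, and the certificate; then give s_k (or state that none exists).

none (Gosper's algorithm certifies no s_k)

Ratio r(k) = 3*(k + 2)/(k + 3).
Gosper form: A/B · C(k+1)/C(k) with A=3*k + 6, B=k + 3, C=1.
Key eq: (3*k + 6)·f(k+1) = (k + 2)·f(k) + (1).
Bound: deg f ≤ -1.
Bound -1 < 0, so the key equation has no polynomial solution.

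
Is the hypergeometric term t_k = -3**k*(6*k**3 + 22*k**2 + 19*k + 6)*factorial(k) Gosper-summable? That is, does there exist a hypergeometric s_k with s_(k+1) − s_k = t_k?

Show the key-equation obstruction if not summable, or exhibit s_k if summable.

Yes. s_k = -3**k*(2*k**2 + 2*k - 3)*factorial(k).

t_(k+1)/t_k = 3*(6*k**4 + 46*k**3 + 121*k**2 + 134*k + 53)/(6*k**3 + 22*k**2 + 19*k + 6).
So A=3*k + 3 and B=1, with C=k**3 + 11*k**2/3 + 19*k/6 + 1.
Key eq: (3*k + 3)·f(k+1) = (1)·f(k) + (k**3 + 11*k**2/3 + 19*k/6 + 1).
From deg A=1, deg B=0, deg C=3: d=2.
Coefficient equations give f(k) = (2*k**2 + 2*k - 3)/6.
Get s_k = R·t_k = -3**k*(2*k**2 + 2*k - 3)*factorial(k) with R(k) = B(k−1)f(k)/C(k) = (2*k**2 + 2*k - 3)/(6*k**3 + 22*k**2 + 19*k + 6).
Δs = -3**k*(6*k**3 + 22*k**2 + 19*k + 6)*factorial(k), as required.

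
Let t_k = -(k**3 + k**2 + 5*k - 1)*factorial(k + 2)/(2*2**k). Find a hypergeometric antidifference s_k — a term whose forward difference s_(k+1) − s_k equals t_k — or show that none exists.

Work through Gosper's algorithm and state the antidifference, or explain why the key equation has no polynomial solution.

s_k = -(k**2 - 2*k + 2)*factorial(k + 2)/2**k

r(k) = (k + 3)*(5*k + (k + 1)**3 + (k + 1)**2 + 4)/(2*(k**3 + k**2 + 5*k - 1)) after simplifying.
So A=k/2 + 3/2 and B=1, with C=k**3 + k**2 + 5*k - 1.
Set up (k/2 + 3/2)·f(k+1) − (1)·f(k) − (k**3 + k**2 + 5*k - 1) = 0.
deg f ≤ 2 (via 1,0,3).
Match coefficients ⇒ f(k) = 2*(k**2 - 2*k + 2).
So s_k = (B(k−1)f/C)·t_k = (2*(k**2 - 2*k + 2)/(k**3 + k**2 + 5*k - 1))·t_k = -(k**2 - 2*k + 2)*factorial(k + 2)/2**k.
Δs = -(k**3 + k**2 + 5*k - 1)*factorial(k + 2)/(2*2**k), as required.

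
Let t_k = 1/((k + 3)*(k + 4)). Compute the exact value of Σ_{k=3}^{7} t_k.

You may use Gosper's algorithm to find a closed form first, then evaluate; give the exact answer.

Step 1: r(k) = (k + 3)/(k + 5).
So A=k + 3 and B=k + 5, with C=1.
Set up (k + 3)·f(k+1) − (k + 4)·f(k) − (1) = 0.
Bound: deg f ≤ 1.
A polynomial solution: f(k) = k/3.
Get s_k = R·t_k = k/(3*(k + 3)) with R(k) = B(k−1)f(k)/C(k) = k*(k + 4)/3.
Verify: 1/(k**2 + 7*k + 12) matches t_k.
Sum = s_(8) − s_(3); s_(8) = 8/33, s_(3) = 1/6 ⇒ 5/66.

Σ = 5/66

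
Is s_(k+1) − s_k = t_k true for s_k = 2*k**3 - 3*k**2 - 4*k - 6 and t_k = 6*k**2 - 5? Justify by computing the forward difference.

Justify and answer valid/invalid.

s_(k+1) = 2*k**3 + 3*k**2 - 4*k - 11
s_(k+1) − s_k = 6*k**2 - 5
(s_(k+1) − s_k) − t_k = 0

valid; difference matches t_k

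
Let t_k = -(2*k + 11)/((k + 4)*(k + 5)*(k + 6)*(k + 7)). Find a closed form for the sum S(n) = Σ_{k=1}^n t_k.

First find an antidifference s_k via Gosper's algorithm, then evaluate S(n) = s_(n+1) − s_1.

r(k) = (k + 4)*(2*k + 13)/((k + 8)*(2*k + 11)) after simplifying.
A = k + 4, B = k + 8, C = k + 11/2.
Solve (k + 4)·f(k+1) − (k + 7)·f(k) = k + 11/2.
From deg A=1, deg B=1, deg C=1: d=3.
Solve for f: f(k) = k*(k + 5)*(k + 10)/48 (degree 3 ≤ 3).
Get s_k = R·t_k = k*(-k - 10)/(24*(k**2 + 10*k + 24)) with R(k) = B(k−1)f(k)/C(k) = k*(k + 5)*(k + 7)*(k + 10)/(24*(2*k + 11)).
Δs = (-2*k - 11)/(k**4 + 22*k**3 + 179*k**2 + 638*k + 840), as required.
s_(n+1) = (-n**2 - 12*n - 11)/(24*(n**2 + 12*n + 35)) and s_(1) = -11/840, so S(n) = n*(-n - 12)/(35*(n**2 + 12*n + 35)).

S(n) = n*(-n - 12)/(35*(n**2 + 12*n + 35))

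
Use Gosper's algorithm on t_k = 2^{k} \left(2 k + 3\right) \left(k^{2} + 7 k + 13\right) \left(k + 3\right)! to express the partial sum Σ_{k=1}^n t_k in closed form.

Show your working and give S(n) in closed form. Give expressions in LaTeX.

Ratio r(k) = 2*(k + 4)*(2*k + 5)*(7*k + (k + 1)**2 + 20)/((2*k + 3)*(k**2 + 7*k + 13)).
Gosper form: A/B · C(k+1)/C(k) with A=2*k + 8, B=1, C=k**3 + 17*k**2/2 + 47*k/2 + 39/2.
Set up (2*k + 8)·f(k+1) − (1)·f(k) − (k**3 + 17*k**2/2 + 47*k/2 + 39/2) = 0.
From deg A=1, deg B=0, deg C=3: d=2.
Match coefficients ⇒ f(k) = (k**2 + 3*k + 1)/2.
Get s_k = R·t_k = 2**k*(k**2 + 3*k + 1)*factorial(k + 3) with R(k) = B(k−1)f(k)/C(k) = (k**2 + 3*k + 1)/((2*k + 3)*(k**2 + 7*k + 13)).
s_(k+1) − s_k = 2**k*(2*k + 3)*(k**2 + 7*k + 13)*factorial(k + 3) = t_k.
Evaluate: s_(n+1) = 2**(n + 1)*(n**2 + 5*n + 5)*factorial(n + 4); subtract s_(1) = 240 ⇒ S(n) = 2*2**n*n**2*factorial(n + 4) + 10*2**n*n*factorial(n + 4) + 10*2**n*factorial(n + 4) - 240.

S(n) = 2 \cdot 2^{n} n^{2} \left(n + 4\right)! + 10 \cdot 2^{n} n \left(n + 4\right)! + 10 \cdot 2^{n} \left(n + 4\right)! - 240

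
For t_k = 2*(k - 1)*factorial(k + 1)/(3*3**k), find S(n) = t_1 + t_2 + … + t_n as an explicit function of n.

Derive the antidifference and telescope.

S(n) = -4/3 + 2*factorial(n + 2)/(3*3**n)

Step 1: r(k) = k*(k + 2)/(3*(k - 1)).
Normal form (A,B,C) = (k/3 + 2/3, 1, k - 1).
Need (k/3 + 2/3)·f(k+1) − (1)·f(k) = k - 1.
Degrees (1,0,1) ⇒ d ≤ 0.
Solve for f: f(k) = 3 (degree 0 ≤ 0).
So s_k = (B(k−1)f/C)·t_k = (3/(k - 1))·t_k = 2*factorial(k + 1)/3**k.
Δs = 2*(k - 1)*factorial(k + 1)/(3*3**k), as required.
Telescope: S(n) = s_(n+1) − s_(1) = 2*3**(-n - 1)*factorial(n + 2) − (4/3) = -4/3 + 2*factorial(n + 2)/(3*3**n).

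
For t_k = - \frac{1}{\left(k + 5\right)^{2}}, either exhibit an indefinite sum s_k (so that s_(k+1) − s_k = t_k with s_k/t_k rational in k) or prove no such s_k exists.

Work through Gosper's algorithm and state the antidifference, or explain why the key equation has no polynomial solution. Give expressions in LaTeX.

Ratio r(k) = (k + 5)**2/(k + 6)**2.
A = k**2 + 10*k + 25, B = k**2 + 12*k + 36, C = 1.
Set up (k**2 + 10*k + 25)·f(k+1) − (k**2 + 10*k + 25)·f(k) − (1) = 0.
Bound: deg f ≤ 0.
Write f(k) = c0. Then LHS − RHS = -1, requiring -1 = 0: contradictory. No certificate.

none (Gosper's algorithm certifies no s_k)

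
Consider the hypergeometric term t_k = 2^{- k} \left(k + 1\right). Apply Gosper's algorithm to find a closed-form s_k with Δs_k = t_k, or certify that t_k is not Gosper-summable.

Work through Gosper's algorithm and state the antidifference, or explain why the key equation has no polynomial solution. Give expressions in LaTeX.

r(k) = (k + 2)/(2*(k + 1)) after simplifying.
Factor: A=1/2; B=1; C=k + 1.
Set up (1/2)·f(k+1) − (1)·f(k) − (k + 1) = 0.
Degrees (0,0,1) ⇒ d ≤ 1.
Coefficient equations give f(k) = -2*(k + 2).
Then R = B(k−1)f/C = -2*(k + 2)/(k + 1), so s_k = R(k)·t_k = 2**(1 - k)*(-k - 2).
Verify: (k + 1)/2**k matches t_k.

s_k = 2^{1 - k} \left(- k - 2\right)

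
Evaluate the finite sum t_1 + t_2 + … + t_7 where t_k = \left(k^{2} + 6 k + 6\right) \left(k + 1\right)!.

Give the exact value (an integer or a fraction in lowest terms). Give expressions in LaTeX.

Ratio r(k) = (k + 2)*(6*k + (k + 1)**2 + 12)/(k**2 + 6*k + 6).
Factor: A=k + 2; B=1; C=k**2 + 6*k + 6.
Key eq: (k + 2)·f(k+1) = (1)·f(k) + (k**2 + 6*k + 6).
Bound: deg f ≤ 1.
Coefficient equations give f(k) = k + 4.
R(k) = B(k−1)·f(k)/C(k) = (k + 4)/(k**2 + 6*k + 6); s_k = R·t_k = (k + 4)*factorial(k + 1).
Verify: (k**2 + 6*k + 6)*factorial(k + 1) matches t_k.
Evaluate s at k=8 and k=1: 4354560 and 10; difference 4354550.

Σ = 4354550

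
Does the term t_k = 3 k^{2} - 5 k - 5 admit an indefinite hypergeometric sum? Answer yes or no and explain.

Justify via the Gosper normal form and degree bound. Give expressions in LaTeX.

Yes. s_k = k \left(k^{2} - 4 k - 2\right).

The ratio is (3*k**2 + k - 7)/(3*k**2 - 5*k - 5).
A = 1, B = 1, C = k**2 - 5*k/3 - 5/3.
Set up (1)·f(k+1) − (1)·f(k) − (k**2 - 5*k/3 - 5/3) = 0.
Bound: deg f ≤ 3.
Solve for f: f(k) = k*(k**2 - 4*k - 2)/3 (degree 3 ≤ 3).
Get s_k = R·t_k = k*(k**2 - 4*k - 2) with R(k) = B(k−1)f(k)/C(k) = k*(k**2 - 4*k - 2)/(3*k**2 - 5*k - 5).
s_(k+1) − s_k = 3*k**2 - 5*k - 5 = t_k.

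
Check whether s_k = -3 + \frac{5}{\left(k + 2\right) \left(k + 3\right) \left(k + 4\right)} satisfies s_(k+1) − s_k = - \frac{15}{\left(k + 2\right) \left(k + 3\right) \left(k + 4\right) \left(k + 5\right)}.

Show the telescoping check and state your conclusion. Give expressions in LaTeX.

s_(k+1) = -3 + 5/((k + 3)*(k + 4)*(k + 5))
s_(k+1) − s_k = -15/((k + 2)*(k + 3)*(k + 4)*(k + 5))
(s_(k+1) − s_k) − t_k = 0

valid (s_(k+1) − s_k reduces to t_k)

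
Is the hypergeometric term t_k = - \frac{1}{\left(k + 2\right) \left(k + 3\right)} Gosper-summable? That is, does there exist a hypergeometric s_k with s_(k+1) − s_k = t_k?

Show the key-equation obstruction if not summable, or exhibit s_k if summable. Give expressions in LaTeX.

Yes. s_k = - \frac{k}{2 k + 4}.

The ratio is (k + 2)/(k + 4).
Factor: A=k + 2; B=k + 4; C=1.
Need (k + 2)·f(k+1) − (k + 3)·f(k) = 1.
d = 1 from the (1,1,0) case.
Coefficient equations give f(k) = k/2.
Then R = B(k−1)f/C = k*(k + 3)/2, so s_k = R(k)·t_k = -k/(2*k + 4).
s_(k+1) − s_k = -1/(k**2 + 5*k + 6) = t_k.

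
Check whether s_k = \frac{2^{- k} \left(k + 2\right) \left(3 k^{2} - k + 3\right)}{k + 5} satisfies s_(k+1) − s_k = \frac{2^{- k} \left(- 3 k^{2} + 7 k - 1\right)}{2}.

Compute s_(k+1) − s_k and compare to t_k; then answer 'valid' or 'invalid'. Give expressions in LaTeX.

Invalid: residual \frac{3 \cdot 2^{- k} \left(3 k^{3} + 14 k^{2} - 36 k + 11\right)}{2 \left(k^{2} + 11 k + 30\right)} ≠ 0.

s_(k+1) = (k + 3)*(-k + 3*(k + 1)**2 + 2)/(2*2**k*(k + 6))
s_(k+1) − s_k = (-3*k**4 - 17*k**3 + 28*k**2 + 91*k + 3)/(2*2**k*(k**2 + 11*k + 30))
(s_(k+1) − s_k) − t_k = 3*(3*k**3 + 14*k**2 - 36*k + 11)/(2*2**k*(k**2 + 11*k + 30))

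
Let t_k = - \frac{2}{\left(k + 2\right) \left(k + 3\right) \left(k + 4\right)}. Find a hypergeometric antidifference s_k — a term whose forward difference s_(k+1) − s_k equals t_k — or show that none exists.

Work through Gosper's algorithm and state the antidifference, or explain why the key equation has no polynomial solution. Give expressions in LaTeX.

s_k = \frac{k \left(- k - 5\right)}{6 \left(k + 2\right) \left(k + 3\right)}

The ratio is (k + 2)/(k + 5).
Take A(k)=k + 2, B(k)=k + 5, C(k)=1.
Solve (k + 2)·f(k+1) − (k + 4)·f(k) = 1.
Degrees (1,1,0) ⇒ d ≤ 2.
Solving with deg f ≤ 2: f(k) = k*(k + 5)/12.
Get s_k = R·t_k = k*(-k - 5)/(6*(k + 2)*(k + 3)) with R(k) = B(k−1)f(k)/C(k) = k*(k + 4)*(k + 5)/12.
Verify: -2/(k**3 + 9*k**2 + 26*k + 24) matches t_k.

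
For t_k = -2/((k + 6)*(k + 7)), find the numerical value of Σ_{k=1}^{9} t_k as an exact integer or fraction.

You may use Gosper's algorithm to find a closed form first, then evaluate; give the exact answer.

Step 1: r(k) = (k + 6)/(k + 8).
Take A(k)=k + 6, B(k)=k + 8, C(k)=1.
Key eq: (k + 6)·f(k+1) = (k + 7)·f(k) + (1).
Degrees (1,1,0) ⇒ d ≤ 1.
Solve for f: f(k) = k/6 (degree 1 ≤ 1).
R(k) = B(k−1)·f(k)/C(k) = k*(k + 7)/6; s_k = R·t_k = -k/(3*k + 18).
Check: Δs_k = -2/(k**2 + 13*k + 42). ✓
Evaluate s at k=10 and k=1: -5/24 and -1/21; difference -9/56.

Σ = -9/56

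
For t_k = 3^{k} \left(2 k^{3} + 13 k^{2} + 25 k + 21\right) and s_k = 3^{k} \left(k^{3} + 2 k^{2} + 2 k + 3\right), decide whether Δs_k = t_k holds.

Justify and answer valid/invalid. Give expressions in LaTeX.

s_(k+1) = 3**(k + 1)*(k**3 + 5*k**2 + 9*k + 8)
s_(k+1) − s_k = 3**k*(2*k**3 + 13*k**2 + 25*k + 21)
(s_(k+1) − s_k) − t_k = 0

valid (s_(k+1) − s_k reduces to t_k)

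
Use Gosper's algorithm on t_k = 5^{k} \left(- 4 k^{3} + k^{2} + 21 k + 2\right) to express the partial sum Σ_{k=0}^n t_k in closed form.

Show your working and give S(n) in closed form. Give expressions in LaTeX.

Step 1: r(k) = 5*(4*k**3 + 11*k**2 - 11*k - 20)/(4*k**3 - k**2 - 21*k - 2).
Normal form (A,B,C) = (5, 1, k**3 - k**2/4 - 21*k/4 - 1/2).
Solve (5)·f(k+1) − (1)·f(k) = k**3 - k**2/4 - 21*k/4 - 1/2.
From deg A=0, deg B=0, deg C=3: d=3.
Solve for f: f(k) = (k - 1)*(k**2 - 3*k - 2)/4 (degree 3 ≤ 3).
So s_k = (B(k−1)f/C)·t_k = ((k - 1)*(k**2 - 3*k - 2)/(4*k**3 - k**2 - 21*k - 2))·t_k = 5**k*(-k**3 + 4*k**2 - k - 2).
Check: Δs_k = 5**k*(-4*k**3 + k**2 + 21*k + 2). ✓
Evaluate: s_(n+1) = 5**(n + 1)*n*(-n**2 + n + 4); subtract s_(0) = -2 ⇒ S(n) = -5*5**n*n**3 + 5*5**n*n**2 + 20*5**n*n + 2.

S(n) = - 5 \cdot 5^{n} n^{3} + 5 \cdot 5^{n} n^{2} + 20 \cdot 5^{n} n + 2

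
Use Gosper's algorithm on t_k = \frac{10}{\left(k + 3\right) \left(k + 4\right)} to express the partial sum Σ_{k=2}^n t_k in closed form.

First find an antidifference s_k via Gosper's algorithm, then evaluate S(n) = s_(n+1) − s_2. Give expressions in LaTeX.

Step 1: r(k) = (k + 3)/(k + 5).
Take A(k)=k + 3, B(k)=k + 5, C(k)=1.
Set up (k + 3)·f(k+1) − (k + 4)·f(k) − (1) = 0.
deg f ≤ 1 (via 1,1,0).
Match coefficients ⇒ f(k) = k/3.
Certificate R = B(k−1)f/C = k*(k + 4)/3 gives s_k = 10*k/(3*(k + 3)).
Δs = 10/(k**2 + 7*k + 12), as required.
Telescope: S(n) = s_(n+1) − s_(2) = 10*(n + 1)/(3*(n + 4)) − (4/3) = 2*(n - 1)/(n + 4).

S(n) = \frac{2 \left(n - 1\right)}{n + 4}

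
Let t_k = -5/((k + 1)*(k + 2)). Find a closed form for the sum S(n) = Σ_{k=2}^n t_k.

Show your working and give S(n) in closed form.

S(n) = 5*(1 - n)/(3*(n + 2))

Compute t_(k+1)/t_k: get (k + 1)/(k + 3).
Gosper form: A/B · C(k+1)/C(k) with A=k + 1, B=k + 3, C=1.
Key eq: (k + 1)·f(k+1) = (k + 2)·f(k) + (1).
Bound: deg f ≤ 1.
Coefficient equations give f(k) = k.
Then R = B(k−1)f/C = k*(k + 2), so s_k = R(k)·t_k = -5*k/(k + 1).
Check: Δs_k = -5/(k**2 + 3*k + 2). ✓
Telescope: S(n) = s_(n+1) − s_(2) = 5*(-n - 1)/(n + 2) − (-10/3) = 5*(1 - n)/(3*(n + 2)).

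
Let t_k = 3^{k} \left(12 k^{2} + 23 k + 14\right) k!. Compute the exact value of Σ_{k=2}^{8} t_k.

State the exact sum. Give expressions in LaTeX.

Σ = 264274980318

Compute t_(k+1)/t_k: get 3*(12*k**3 + 59*k**2 + 96*k + 49)/(12*k**2 + 23*k + 14).
Gosper form: A/B · C(k+1)/C(k) with A=3*k + 3, B=1, C=k**2 + 23*k/12 + 7/6.
Key eq: (3*k + 3)·f(k+1) = (1)·f(k) + (k**2 + 23*k/12 + 7/6).
Degrees (1,0,2) ⇒ d ≤ 1.
Match coefficients ⇒ f(k) = (4*k + 1)/12.
Get s_k = R·t_k = 3**k*(4*k + 1)*factorial(k) with R(k) = B(k−1)f(k)/C(k) = (4*k + 1)/(12*k**2 + 23*k + 14).
Check: Δs_k = 3**k*(12*k**2 + 23*k + 14)*factorial(k). ✓
Sum = s_(9) − s_(2); s_(9) = 264274980480, s_(2) = 162 ⇒ 264274980318.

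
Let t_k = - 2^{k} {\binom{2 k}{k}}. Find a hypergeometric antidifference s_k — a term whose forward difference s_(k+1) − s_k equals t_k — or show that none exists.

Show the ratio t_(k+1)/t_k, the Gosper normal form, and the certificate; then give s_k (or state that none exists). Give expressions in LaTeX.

Ratio r(k) = 4*(2*k + 1)/(k + 1).
Factor: A=8*k + 4; B=k + 1; C=1.
Set up (8*k + 4)·f(k+1) − (k)·f(k) − (1) = 0.
d = -1 from the (1,1,0) case.
d = -1 < 0 ⇒ no nonzero polynomial f; not summable.

no hypergeometric antidifference exists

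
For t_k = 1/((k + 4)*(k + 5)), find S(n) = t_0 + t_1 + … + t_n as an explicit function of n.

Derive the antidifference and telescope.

S(n) = (n + 1)/(4*(n + 5))

Compute t_(k+1)/t_k: get (k + 4)/(k + 6).
Normal form (A,B,C) = (k + 4, k + 6, 1).
f must satisfy (k + 4)·f(k+1) − (k + 5)·f(k) = 1.
deg f ≤ 1 (via 1,1,0).
A polynomial solution: f(k) = k/4.
R(k) = B(k−1)·f(k)/C(k) = k*(k + 5)/4; s_k = R·t_k = k/(4*(k + 4)).
Verify: 1/(k**2 + 9*k + 20) matches t_k.
s_(n+1) = (n + 1)/(4*(n + 5)) and s_(0) = 0, so S(n) = (n + 1)/(4*(n + 5)).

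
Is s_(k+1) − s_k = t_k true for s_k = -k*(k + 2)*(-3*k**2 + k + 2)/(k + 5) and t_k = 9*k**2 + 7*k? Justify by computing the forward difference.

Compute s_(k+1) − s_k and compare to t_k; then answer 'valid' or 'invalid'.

Invalid: residual 3*k*(-6*k**2 - 53*k - 37)/(k**2 + 11*k + 30) ≠ 0.

s_(k+1) = k*(3*k**3 + 17*k**2 + 29*k + 15)/(k + 6)
s_(k+1) − s_k = k*(9*k**3 + 88*k**2 + 188*k + 99)/(k**2 + 11*k + 30)
(s_(k+1) − s_k) − t_k = 3*k*(-6*k**2 - 53*k - 37)/(k**2 + 11*k + 30)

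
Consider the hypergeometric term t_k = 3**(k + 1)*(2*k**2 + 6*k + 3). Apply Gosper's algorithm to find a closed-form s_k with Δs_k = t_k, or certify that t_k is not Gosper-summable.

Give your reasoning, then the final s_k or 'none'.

Compute t_(k+1)/t_k: get 3*(2*k**2 + 10*k + 11)/(2*k**2 + 6*k + 3).
Normal form (A,B,C) = (3, 1, k**2 + 3*k + 3/2).
Need (3)·f(k+1) − (1)·f(k) = k**2 + 3*k + 3/2.
Degrees (0,0,2) ⇒ d ≤ 2.
Coefficient equations give f(k) = k**2/2.
Then R = B(k−1)f/C = k**2/(2*k**2 + 6*k + 3), so s_k = R(k)·t_k = 3**(k + 1)*k**2.
Δs = 3**(k + 1)*(-k**2 + 3*(k + 1)**2), as required.

s_k = 3**(k + 1)*k**2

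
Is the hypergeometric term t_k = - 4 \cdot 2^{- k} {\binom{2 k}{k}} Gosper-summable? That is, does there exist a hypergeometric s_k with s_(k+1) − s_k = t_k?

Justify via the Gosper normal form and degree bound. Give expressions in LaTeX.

Step 1: r(k) = (2*k + 1)/(k + 1).
Normal form (A,B,C) = (2*k + 1, k + 1, 1).
Solve (2*k + 1)·f(k+1) − (k)·f(k) = 1.
From deg A=1, deg B=1, deg C=0: d=-1.
d = -1 < 0 ⇒ no nonzero polynomial f; not summable.

No — key equation has no polynomial f.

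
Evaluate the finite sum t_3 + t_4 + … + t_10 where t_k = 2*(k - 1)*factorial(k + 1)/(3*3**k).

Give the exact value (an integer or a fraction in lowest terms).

Σ = 3941104/729

Step 1: r(k) = k*(k + 2)/(3*(k - 1)).
Normal form (A,B,C) = (k/3 + 2/3, 1, k - 1).
Key eq: (k/3 + 2/3)·f(k+1) = (1)·f(k) + (k - 1).
d = 0 from the (1,0,1) case.
Solving with deg f ≤ 0: f(k) = 3.
R(k) = B(k−1)·f(k)/C(k) = 3/(k - 1); s_k = R·t_k = 2*factorial(k + 1)/3**k.
Check: Δs_k = 2*(k - 1)*factorial(k + 1)/(3*3**k). ✓
Σ_(k=3)^(10) t_k = s_(11) − s_(3) = 3942400/729 − (16/9) = 3941104/729.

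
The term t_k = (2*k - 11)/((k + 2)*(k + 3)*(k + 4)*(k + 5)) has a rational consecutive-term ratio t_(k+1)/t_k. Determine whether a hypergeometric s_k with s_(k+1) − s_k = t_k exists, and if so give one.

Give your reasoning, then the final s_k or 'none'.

s_k = k*(-k**2 - 9*k - 34)/(8*(k + 2)*(k + 3)*(k + 4))

r(k) = (k + 2)*(2*k - 9)/((k + 6)*(2*k - 11)) after simplifying.
Gosper form: A/B · C(k+1)/C(k) with A=k + 2, B=k + 6, C=k - 11/2.
Solve (k + 2)·f(k+1) − (k + 5)·f(k) = k - 11/2.
Bound: deg f ≤ 3.
A polynomial solution: f(k) = -k*(k**2 + 9*k + 34)/16.
So s_k = (B(k−1)f/C)·t_k = (-k*(k + 5)*(k**2 + 9*k + 34)/(8*(2*k - 11)))·t_k = k*(-k**2 - 9*k - 34)/(8*(k + 2)*(k + 3)*(k + 4)).
Verify: (2*k - 11)/(k**4 + 14*k**3 + 71*k**2 + 154*k + 120) matches t_k.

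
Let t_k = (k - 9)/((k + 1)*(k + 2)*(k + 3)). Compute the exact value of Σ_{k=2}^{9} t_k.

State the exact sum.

Compute t_(k+1)/t_k: get (k - 8)*(k + 1)/((k - 9)*(k + 4)).
Factor: A=k + 1; B=k + 4; C=k - 9.
f must satisfy (k + 1)·f(k+1) − (k + 3)·f(k) = k - 9.
Degrees (1,1,1) ⇒ d ≤ 2.
Solve for f: f(k) = -k*(2*k + 7) (degree 2 ≤ 2).
So s_k = (B(k−1)f/C)·t_k = (-k*(k + 3)*(2*k + 7)/(k - 9))·t_k = k*(-2*k - 7)/((k + 1)*(k + 2)).
Check: Δs_k = (k - 9)/(k**3 + 6*k**2 + 11*k + 6). ✓
Telescoping: Σ = s_(10) − s_(2) = -45/22 − (-11/6) = -7/33.

Σ = -7/33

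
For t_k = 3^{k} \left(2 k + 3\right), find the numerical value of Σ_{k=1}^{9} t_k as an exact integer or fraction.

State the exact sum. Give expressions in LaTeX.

Σ = 590487

Compute t_(k+1)/t_k: get 3*(2*k + 5)/(2*k + 3).
Factor: A=3; B=1; C=k + 3/2.
Need (3)·f(k+1) − (1)·f(k) = k + 3/2.
Bound: deg f ≤ 1.
A polynomial solution: f(k) = k/2.
R(k) = B(k−1)·f(k)/C(k) = k/(2*k + 3); s_k = R·t_k = 3**k*k.
Δs = 3**k*(2*k + 3), as required.
Telescoping: Σ = s_(10) − s_(1) = 590490 − (3) = 590487.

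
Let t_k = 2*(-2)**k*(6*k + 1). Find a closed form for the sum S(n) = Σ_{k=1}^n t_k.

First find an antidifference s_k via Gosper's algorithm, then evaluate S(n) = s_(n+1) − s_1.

S(n) = 8*(-2)**n*n + 4*(-2)**n - 4

r(k) = 2*(-6*k - 7)/(6*k + 1) after simplifying.
Factor: A=-2; B=1; C=k + 1/6.
f must satisfy (-2)·f(k+1) − (1)·f(k) = k + 1/6.
deg f ≤ 1 (via 0,0,1).
Match coefficients ⇒ f(k) = -(2*k - 1)/6.
Get s_k = R·t_k = (-2)**(k + 1)*(2*k - 1) with R(k) = B(k−1)f(k)/C(k) = -(2*k - 1)/(6*k + 1).
Check: Δs_k = 2*(-2)**k*(6*k + 1). ✓
s_(n+1) = (-2)**(n + 2)*(2*n + 1) and s_(1) = 4, so S(n) = 8*(-2)**n*n + 4*(-2)**n - 4.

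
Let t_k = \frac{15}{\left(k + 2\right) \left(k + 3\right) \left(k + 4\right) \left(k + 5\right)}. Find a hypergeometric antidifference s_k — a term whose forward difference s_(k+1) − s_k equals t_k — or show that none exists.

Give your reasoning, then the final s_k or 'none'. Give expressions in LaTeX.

s_k = \frac{5 k \left(k^{2} + 9 k + 26\right)}{24 \left(k + 2\right) \left(k + 3\right) \left(k + 4\right)}

Compute t_(k+1)/t_k: get (k + 2)/(k + 6).
Take A(k)=k + 2, B(k)=k + 6, C(k)=1.
Need (k + 2)·f(k+1) − (k + 5)·f(k) = 1.
d = 3 from the (1,1,0) case.
Solve for f: f(k) = k*(k**2 + 9*k + 26)/72 (degree 3 ≤ 3).
Then R = B(k−1)f/C = k*(k + 5)*(k**2 + 9*k + 26)/72, so s_k = R(k)·t_k = 5*k*(k**2 + 9*k + 26)/(24*(k + 2)*(k + 3)*(k + 4)).
s_(k+1) − s_k = 15/(k**4 + 14*k**3 + 71*k**2 + 154*k + 120) = t_k.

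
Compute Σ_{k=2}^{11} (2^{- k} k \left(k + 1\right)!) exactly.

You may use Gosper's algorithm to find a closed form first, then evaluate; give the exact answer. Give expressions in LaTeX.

Σ = 6081069/2

Compute t_(k+1)/t_k: get (k + 1)*(k + 2)/(2*k).
Take A(k)=k/2 + 1, B(k)=1, C(k)=k.
Set up (k/2 + 1)·f(k+1) − (1)·f(k) − (k) = 0.
Bound: deg f ≤ 0.
Coefficient equations give f(k) = 2.
So s_k = (B(k−1)f/C)·t_k = (2/k)·t_k = 2**(1 - k)*factorial(k + 1).
s_(k+1) − s_k = k*factorial(k + 1)/2**k = t_k.
Evaluate s at k=12 and k=2: 6081075/2 and 3; difference 6081069/2.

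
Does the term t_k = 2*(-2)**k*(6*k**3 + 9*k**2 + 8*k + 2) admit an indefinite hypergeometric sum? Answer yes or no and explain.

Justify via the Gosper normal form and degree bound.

Yes. s_k = (-2)**(k + 1)*k**2*(2*k - 1).

t_(k+1)/t_k = 2*(-6*k**3 - 27*k**2 - 44*k - 25)/(6*k**3 + 9*k**2 + 8*k + 2).
Normal form (A,B,C) = (-2, 1, k**3 + 3*k**2/2 + 4*k/3 + 1/3).
Key eq: (-2)·f(k+1) = (1)·f(k) + (k**3 + 3*k**2/2 + 4*k/3 + 1/3).
deg f ≤ 3 (via 0,0,3).
Match coefficients ⇒ f(k) = -k**2*(2*k - 1)/6.
Get s_k = R·t_k = (-2)**(k + 1)*k**2*(2*k - 1) with R(k) = B(k−1)f(k)/C(k) = -k**2*(2*k - 1)/(6*k**3 + 9*k**2 + 8*k + 2).
Δs = 2*(-2)**k*(6*k**3 + 9*k**2 + 8*k + 2), as required.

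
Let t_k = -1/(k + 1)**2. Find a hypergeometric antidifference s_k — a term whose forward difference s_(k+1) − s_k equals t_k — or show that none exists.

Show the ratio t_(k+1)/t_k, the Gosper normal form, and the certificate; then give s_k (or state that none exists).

Compute t_(k+1)/t_k: get (k + 1)**2/(k + 2)**2.
Normal form (A,B,C) = (k**2 + 2*k + 1, k**2 + 4*k + 4, 1).
Set up (k**2 + 2*k + 1)·f(k+1) − (k**2 + 2*k + 1)·f(k) − (1) = 0.
Degrees (2,2,0) ⇒ d ≤ 0.
f = c0 ⇒ A·f(k+1) − B(k−1)·f(k) − C = -1. The system {-1 = 0} is inconsistent; no antidifference.

no hypergeometric antidifference exists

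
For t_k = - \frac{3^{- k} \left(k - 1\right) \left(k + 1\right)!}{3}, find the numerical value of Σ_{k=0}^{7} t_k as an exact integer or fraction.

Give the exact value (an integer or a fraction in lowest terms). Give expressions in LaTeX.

t_(k+1)/t_k = k*(k + 2)/(3*(k - 1)).
A = k/3 + 2/3, B = 1, C = k - 1.
Key eq: (k/3 + 2/3)·f(k+1) = (1)·f(k) + (k - 1).
Degrees (1,0,1) ⇒ d ≤ 0.
Match coefficients ⇒ f(k) = 3.
Get s_k = R·t_k = -factorial(k + 1)/3**k with R(k) = B(k−1)f(k)/C(k) = 3/(k - 1).
Verify: -(k - 1)*factorial(k + 1)/(3*3**k) matches t_k.
Σ_(k=0)^(7) t_k = s_(8) − s_(0) = -4480/81 − (-1) = -4399/81.

Σ = -4399/81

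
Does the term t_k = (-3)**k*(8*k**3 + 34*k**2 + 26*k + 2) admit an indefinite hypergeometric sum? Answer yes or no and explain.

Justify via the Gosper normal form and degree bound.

r(k) = 3*(-4*k**3 - 29*k**2 - 59*k - 35)/(4*k**3 + 17*k**2 + 13*k + 1) after simplifying.
So A=-3 and B=1, with C=k**3 + 17*k**2/4 + 13*k/4 + 1/4.
Key eq: (-3)·f(k+1) = (1)·f(k) + (k**3 + 17*k**2/4 + 13*k/4 + 1/4).
deg f ≤ 3 (via 0,0,3).
Solve for f: f(k) = -(2*k**3 + 4*k**2 - 4*k - 1)/8 (degree 3 ≤ 3).
Certificate R = B(k−1)f/C = -(2*k**3 + 4*k**2 - 4*k - 1)/(2*(4*k**3 + 17*k**2 + 13*k + 1)) gives s_k = (-3)**k*(-2*k**3 - 4*k**2 + 4*k + 1).
Δs = (-3)**k*(8*k**3 + 34*k**2 + 26*k + 2), as required.

Yes. s_k = (-3)**k*(-2*k**3 - 4*k**2 + 4*k + 1).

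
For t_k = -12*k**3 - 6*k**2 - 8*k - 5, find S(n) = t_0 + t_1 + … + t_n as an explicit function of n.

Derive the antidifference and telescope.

Compute t_(k+1)/t_k: get (12*k**3 + 42*k**2 + 56*k + 31)/(12*k**3 + 6*k**2 + 8*k + 5).
Normal form (A,B,C) = (1, 1, k**3 + k**2/2 + 2*k/3 + 5/12).
Solve (1)·f(k+1) − (1)·f(k) = k**3 + k**2/2 + 2*k/3 + 5/12.
From deg A=0, deg B=0, deg C=3: d=4.
Solve for f: f(k) = k*(3*k**3 - 4*k**2 + 4*k + 2)/12 (degree 4 ≤ 4).
So s_k = (B(k−1)f/C)·t_k = (k*(3*k**3 - 4*k**2 + 4*k + 2)/(12*k**3 + 6*k**2 + 8*k + 5))·t_k = k*(-3*k**3 + 4*k**2 - 4*k - 2).
Verify: -12*k**3 - 6*k**2 - 8*k - 5 matches t_k.
Evaluate: s_(n+1) = -3*n**4 - 8*n**3 - 10*n**2 - 10*n - 5; subtract s_(0) = 0 ⇒ S(n) = -3*n**4 - 8*n**3 - 10*n**2 - 10*n - 5.

S(n) = -3*n**4 - 8*n**3 - 10*n**2 - 10*n - 5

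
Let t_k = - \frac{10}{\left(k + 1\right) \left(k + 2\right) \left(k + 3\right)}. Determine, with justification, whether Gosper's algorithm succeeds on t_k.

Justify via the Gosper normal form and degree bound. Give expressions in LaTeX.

Yes. s_k = \frac{5 k \left(- k - 3\right)}{2 \left(k + 1\right) \left(k + 2\right)}.

The ratio is (k + 1)/(k + 4).
So A=k + 1 and B=k + 4, with C=1.
Solve (k + 1)·f(k+1) − (k + 3)·f(k) = 1.
Degrees (1,1,0) ⇒ d ≤ 2.
Match coefficients ⇒ f(k) = k*(k + 3)/4.
Certificate R = B(k−1)f/C = k*(k + 3)**2/4 gives s_k = 5*k*(-k - 3)/(2*(k + 1)*(k + 2)).
s_(k+1) − s_k = -10/(k**3 + 6*k**2 + 11*k + 6) = t_k.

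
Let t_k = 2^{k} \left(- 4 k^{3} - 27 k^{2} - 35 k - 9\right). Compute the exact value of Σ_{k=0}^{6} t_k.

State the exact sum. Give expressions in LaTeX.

Σ = -193155

Compute t_(k+1)/t_k: get 2*(4*k**3 + 39*k**2 + 101*k + 75)/(4*k**3 + 27*k**2 + 35*k + 9).
Factor: A=2; B=1; C=k**3 + 27*k**2/4 + 35*k/4 + 9/4.
f must satisfy (2)·f(k+1) − (1)·f(k) = k**3 + 27*k**2/4 + 35*k/4 + 9/4.
From deg A=0, deg B=0, deg C=3: d=3.
Solve for f: f(k) = (4*k**3 + 3*k**2 - k - 3)/4 (degree 3 ≤ 3).
Then R = B(k−1)f/C = (4*k**3 + 3*k**2 - k - 3)/(4*k**3 + 27*k**2 + 35*k + 9), so s_k = R(k)·t_k = 2**k*(-4*k**3 - 3*k**2 + k + 3).
s_(k+1) − s_k = 2**k*(-4*k**3 - 27*k**2 - 35*k - 9) = t_k.
Telescoping: Σ = s_(7) − s_(0) = -193152 − (3) = -193155.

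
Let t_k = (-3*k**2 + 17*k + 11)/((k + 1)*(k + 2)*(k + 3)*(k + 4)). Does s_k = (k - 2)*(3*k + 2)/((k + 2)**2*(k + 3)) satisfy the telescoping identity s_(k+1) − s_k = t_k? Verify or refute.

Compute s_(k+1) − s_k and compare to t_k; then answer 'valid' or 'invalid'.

s_(k+1) = (k - 1)*(3*k + 5)/((k + 3)**2*(k + 4))
s_(k+1) − s_k = (-3*k**3 + 11*k**2 + 64*k + 28)/(k**5 + 14*k**4 + 77*k**3 + 208*k**2 + 276*k + 144)
(s_(k+1) − s_k) − t_k = (6*k**3 - 3*k**2 - 65*k - 38)/(k**6 + 15*k**5 + 91*k**4 + 285*k**3 + 484*k**2 + 420*k + 144)

Invalid: residual (6*k**3 - 3*k**2 - 65*k - 38)/(k**6 + 15*k**5 + 91*k**4 + 285*k**3 + 484*k**2 + 420*k + 144) ≠ 0.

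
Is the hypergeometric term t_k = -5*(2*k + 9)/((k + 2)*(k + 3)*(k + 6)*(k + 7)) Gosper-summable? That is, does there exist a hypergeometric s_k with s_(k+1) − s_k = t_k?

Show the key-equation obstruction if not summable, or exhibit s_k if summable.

r(k) = (k + 2)*(k + 6)*(2*k + 11)/((k + 4)*(k + 8)*(2*k + 9)) after simplifying.
Take A(k)=k + 2, B(k)=k + 8, C(k)=k**3 + 27*k**2/2 + 121*k/2 + 90.
Set up (k + 2)·f(k+1) − (k + 7)·f(k) − (k**3 + 27*k**2/2 + 121*k/2 + 90) = 0.
From deg A=1, deg B=1, deg C=3: d=5.
Coefficient equations give f(k) = k*(k + 3)*(k + 4)*(k + 5)*(k + 8)/24.
Certificate R = B(k−1)f/C = k*(k + 3)*(k + 7)*(k + 8)/(12*(2*k + 9)) gives s_k = 5*k*(-k - 8)/(12*(k**2 + 8*k + 12)).
s_(k+1) − s_k = 5*(-2*k - 9)/(k**4 + 18*k**3 + 113*k**2 + 288*k + 252) = t_k.

Yes. s_k = 5*k*(-k - 8)/(12*(k**2 + 8*k + 12)).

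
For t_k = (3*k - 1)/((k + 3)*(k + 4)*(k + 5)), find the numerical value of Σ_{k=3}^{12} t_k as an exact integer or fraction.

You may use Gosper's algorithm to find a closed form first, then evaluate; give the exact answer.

Σ = 865/5712

Step 1: r(k) = (k + 3)*(3*k + 2)/((k + 6)*(3*k - 1)).
Take A(k)=k + 3, B(k)=k + 6, C(k)=k - 1/3.
Key eq: (k + 3)·f(k+1) = (k + 5)·f(k) + (k - 1/3).
d = 2 from the (1,1,1) case.
Solve for f: f(k) = k*(k - 2)/9 (degree 2 ≤ 2).
Certificate R = B(k−1)f/C = k*(k - 2)*(k + 5)/(3*(3*k - 1)) gives s_k = k*(k - 2)/(3*(k + 3)*(k + 4)).
s_(k+1) − s_k = (3*k - 1)/(k**3 + 12*k**2 + 47*k + 60) = t_k.
Sum = s_(13) − s_(3); s_(13) = 143/816, s_(3) = 1/42 ⇒ 865/5712.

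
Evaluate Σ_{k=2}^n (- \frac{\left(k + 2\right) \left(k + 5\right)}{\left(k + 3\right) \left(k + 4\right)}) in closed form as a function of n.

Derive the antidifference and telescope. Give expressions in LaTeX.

S(n) = \frac{- 5 n^{2} - 13 n + 18}{5 \left(n + 4\right)}

t_(k+1)/t_k = (k + 3)**2*(k + 6)/((k + 2)*(k + 5)**2).
Gosper form: A/B · C(k+1)/C(k) with A=k + 3, B=k + 5, C=k**2 + 7*k + 10.
Solve (k + 3)·f(k+1) − (k + 4)·f(k) = k**2 + 7*k + 10.
Bound: deg f ≤ 2.
A polynomial solution: f(k) = k*(3*k + 7)/3.
So s_k = (B(k−1)f/C)·t_k = (k*(k + 4)*(3*k + 7)/(3*(k + 2)*(k + 5)))·t_k = k*(-3*k - 7)/(3*(k + 3)).
Check: Δs_k = (-k**2 - 7*k - 10)/(k**2 + 7*k + 12). ✓
Telescope: S(n) = s_(n+1) − s_(2) = (-3*n**2 - 13*n - 10)/(3*(n + 4)) − (-26/15) = (-5*n**2 - 13*n + 18)/(5*(n + 4)).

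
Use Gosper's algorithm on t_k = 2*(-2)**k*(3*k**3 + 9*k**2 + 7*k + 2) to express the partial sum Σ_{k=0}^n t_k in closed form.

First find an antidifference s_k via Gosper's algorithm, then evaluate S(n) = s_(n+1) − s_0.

S(n) = (-2)**(n + 2)*(n**3 + 4*n**2 + 4*n + 1)

Ratio r(k) = 2*(-3*k**3 - 18*k**2 - 34*k - 21)/(3*k**3 + 9*k**2 + 7*k + 2).
Gosper form: A/B · C(k+1)/C(k) with A=-2, B=1, C=k**3 + 3*k**2 + 7*k/3 + 2/3.
Need (-2)·f(k+1) − (1)·f(k) = k**3 + 3*k**2 + 7*k/3 + 2/3.
Degrees (0,0,3) ⇒ d ≤ 3.
Coefficient equations give f(k) = -k*(k**2 + k - 1)/3.
So s_k = (B(k−1)f/C)·t_k = (-k*(k**2 + k - 1)/((k + 2)*(3*k**2 + 3*k + 1)))·t_k = 2*(-2)**k*k*(-k**2 - k + 1).
Δs = 2*(-2)**k*(3*k**3 + 9*k**2 + 7*k + 2), as required.
s_(n+1) = (-2)**(n + 2)*(n**3 + 4*n**2 + 4*n + 1) and s_(0) = 0, so S(n) = (-2)**(n + 2)*(n**3 + 4*n**2 + 4*n + 1).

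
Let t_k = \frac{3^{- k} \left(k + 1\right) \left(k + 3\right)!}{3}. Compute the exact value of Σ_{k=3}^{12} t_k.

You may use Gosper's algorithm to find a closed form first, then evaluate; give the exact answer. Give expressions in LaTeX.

Step 1: r(k) = (k + 2)*(k + 4)/(3*(k + 1)).
Take A(k)=k/3 + 4/3, B(k)=1, C(k)=k + 1.
Solve (k/3 + 4/3)·f(k+1) − (1)·f(k) = k + 1.
d = 0 from the (1,0,1) case.
Coefficient equations give f(k) = 3.
Get s_k = R·t_k = factorial(k + 3)/3**k with R(k) = B(k−1)f(k)/C(k) = 3/(k + 1).
Verify: (k + 1)*factorial(k + 3)/(3*3**k) matches t_k.
Telescoping: Σ = s_(13) − s_(3) = 28700672000/2187 − (80/3) = 28700613680/2187.

Σ = 28700613680/2187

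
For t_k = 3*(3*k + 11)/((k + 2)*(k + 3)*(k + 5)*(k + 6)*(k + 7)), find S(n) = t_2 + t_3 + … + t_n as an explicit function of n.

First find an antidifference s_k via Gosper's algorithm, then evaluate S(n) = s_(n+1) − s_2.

t_(k+1)/t_k = (k + 2)*(k + 5)*(3*k + 14)/((k + 4)*(k + 8)*(3*k + 11)).
Take A(k)=k + 2, B(k)=k + 8, C(k)=k**2 + 23*k/3 + 44/3.
Key eq: (k + 2)·f(k+1) = (k + 7)·f(k) + (k**2 + 23*k/3 + 44/3).
d = 5 from the (1,1,2) case.
A polynomial solution: f(k) = k*(k + 3)*(k + 4)*(k**2 + 13*k + 52)/180.
Certificate R = B(k−1)f/C = k*(k + 3)*(k + 7)*(k**2 + 13*k + 52)/(60*(3*k + 11)) gives s_k = k*(k**2 + 13*k + 52)/(20*(k**3 + 13*k**2 + 52*k + 60)).
Check: Δs_k = 3*(3*k + 11)/(k**5 + 23*k**4 + 203*k**3 + 853*k**2 + 1692*k + 1260). ✓
Σ_(k=2)^n t_k = s_(n+1) − s_(2) = ((n**3 + 16*n**2 + 81*n + 66)/(20*(n**3 + 16*n**2 + 81*n + 126))) − (41/1120), i.e. 3*(n**3 + 16*n**2 + 81*n - 98)/(224*(n**3 + 16*n**2 + 81*n + 126)).

S(n) = 3*(n**3 + 16*n**2 + 81*n - 98)/(224*(n**3 + 16*n**2 + 81*n + 126))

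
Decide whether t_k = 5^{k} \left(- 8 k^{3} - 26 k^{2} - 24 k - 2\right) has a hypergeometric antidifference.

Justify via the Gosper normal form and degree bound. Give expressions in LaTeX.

Ratio r(k) = 5*(4*k**3 + 25*k**2 + 50*k + 30)/(4*k**3 + 13*k**2 + 12*k + 1).
Gosper form: A/B · C(k+1)/C(k) with A=5, B=1, C=k**3 + 13*k**2/4 + 3*k + 1/4.
Key eq: (5)·f(k+1) = (1)·f(k) + (k**3 + 13*k**2/4 + 3*k + 1/4).
Degrees (0,0,3) ⇒ d ≤ 3.
Solving with deg f ≤ 3: f(k) = (k - 1)*(2*k**2 + k + 2)/8.
So s_k = (B(k−1)f/C)·t_k = ((k - 1)*(2*k**2 + k + 2)/(2*(4*k**3 + 13*k**2 + 12*k + 1)))·t_k = 5**k*(-2*k**3 + k**2 - k + 2).
Verify: 5**k*(-8*k**3 - 26*k**2 - 24*k - 2) matches t_k.

Yes. s_k = 5^{k} \left(- 2 k^{3} + k^{2} - k + 2\right).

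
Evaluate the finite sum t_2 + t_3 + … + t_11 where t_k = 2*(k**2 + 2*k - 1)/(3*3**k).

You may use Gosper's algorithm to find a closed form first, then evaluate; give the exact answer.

Σ = 649358/531441

The ratio is (k**2 + 4*k + 2)/(3*(k**2 + 2*k - 1)).
So A=1/3 and B=1, with C=k**2 + 2*k - 1.
Need (1/3)·f(k+1) − (1)·f(k) = k**2 + 2*k - 1.
d = 2 from the (0,0,2) case.
A polynomial solution: f(k) = -3*(k**2 + 3*k + 1)/2.
R(k) = B(k−1)·f(k)/C(k) = -3*(k**2 + 3*k + 1)/(2*(k**2 + 2*k - 1)); s_k = R·t_k = (-k**2 - 3*k - 1)/3**k.
s_(k+1) − s_k = 2*(k**2 + 2*k - 1)/(3*3**k) = t_k.
Sum = s_(12) − s_(2); s_(12) = -181/531441, s_(2) = -11/9 ⇒ 649358/531441.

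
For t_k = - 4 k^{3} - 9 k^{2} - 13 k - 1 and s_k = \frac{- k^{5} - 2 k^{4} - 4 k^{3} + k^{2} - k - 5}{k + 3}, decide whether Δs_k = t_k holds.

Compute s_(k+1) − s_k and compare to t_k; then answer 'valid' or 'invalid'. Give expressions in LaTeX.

Invalid: residual \frac{2 \left(3 k^{4} + 20 k^{3} + 37 k^{2} + 44 k - 2\right)}{k^{2} + 7 k + 12} ≠ 0.

s_(k+1) = (-k**5 - 7*k**4 - 22*k**3 - 33*k**2 - 24*k - 12)/(k + 4)
s_(k+1) − s_k = (-4*k**5 - 31*k**4 - 84*k**3 - 126*k**2 - 75*k - 16)/(k**2 + 7*k + 12)
(s_(k+1) − s_k) − t_k = 2*(3*k**4 + 20*k**3 + 37*k**2 + 44*k - 2)/(k**2 + 7*k + 12)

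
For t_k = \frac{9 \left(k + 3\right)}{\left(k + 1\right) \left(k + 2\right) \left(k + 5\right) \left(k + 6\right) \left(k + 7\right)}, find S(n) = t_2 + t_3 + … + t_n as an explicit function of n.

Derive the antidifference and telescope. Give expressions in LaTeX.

S(n) = \frac{n^{3} + 15 n^{2} + 68 n - 84}{56 \left(n^{3} + 15 n^{2} + 68 n + 84\right)}

r(k) = (k + 1)*(k + 4)*(k + 5)/((k + 3)**2*(k + 8)) after simplifying.
Gosper form: A/B · C(k+1)/C(k) with A=k + 1, B=k + 8, C=k**3 + 10*k**2 + 33*k + 36.
Set up (k + 1)·f(k+1) − (k + 7)·f(k) − (k**3 + 10*k**2 + 33*k + 36) = 0.
d = 6 from the (1,1,3) case.
Coefficient equations give f(k) = k*(k + 2)*(k + 3)*(k + 4)*(k**2 + 12*k + 41)/90.
So s_k = (B(k−1)f/C)·t_k = (k*(k + 2)*(k + 7)*(k**2 + 12*k + 41)/(90*(k + 3)))·t_k = k*(k**2 + 12*k + 41)/(10*(k**3 + 12*k**2 + 41*k + 30)).
Verify: 9*(k + 3)/(k**5 + 21*k**4 + 163*k**3 + 567*k**2 + 844*k + 420) matches t_k.
s_(n+1) = (n**3 + 15*n**2 + 68*n + 54)/(10*(n**3 + 15*n**2 + 68*n + 84)) and s_(2) = 23/280, so S(n) = (n**3 + 15*n**2 + 68*n - 84)/(56*(n**3 + 15*n**2 + 68*n + 84)).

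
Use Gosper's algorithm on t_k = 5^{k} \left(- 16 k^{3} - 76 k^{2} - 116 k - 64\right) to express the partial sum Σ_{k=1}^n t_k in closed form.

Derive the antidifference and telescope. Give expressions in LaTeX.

r(k) = 5*(4*k**3 + 31*k**2 + 79*k + 68)/(4*k**3 + 19*k**2 + 29*k + 16) after simplifying.
Take A(k)=5, B(k)=1, C(k)=k**3 + 19*k**2/4 + 29*k/4 + 4.
Set up (5)·f(k+1) − (1)·f(k) − (k**3 + 19*k**2/4 + 29*k/4 + 4) = 0.
Degrees (0,0,3) ⇒ d ≤ 3.
Solve for f: f(k) = (4*k**3 + 4*k**2 + 4*k + 1)/16 (degree 3 ≤ 3).
Certificate R = B(k−1)f/C = (4*k**3 + 4*k**2 + 4*k + 1)/(4*(4*k**3 + 19*k**2 + 29*k + 16)) gives s_k = 5**k*(-4*k**3 - 4*k**2 - 4*k - 1).
Δs = 5**k*(-16*k**3 - 76*k**2 - 116*k - 64), as required.
s_(n+1) = 5**(n + 1)*(-4*n**3 - 16*n**2 - 24*n - 13) and s_(1) = -65, so S(n) = -20*5**n*n**3 - 80*5**n*n**2 - 120*5**n*n - 65*5**n + 65.

S(n) = - 20 \cdot 5^{n} n^{3} - 80 \cdot 5^{n} n^{2} - 120 \cdot 5^{n} n - 65 \cdot 5^{n} + 65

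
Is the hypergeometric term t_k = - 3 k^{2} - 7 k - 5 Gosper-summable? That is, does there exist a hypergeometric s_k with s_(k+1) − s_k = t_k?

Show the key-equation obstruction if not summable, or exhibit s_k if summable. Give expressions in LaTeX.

Yes. s_k = k \left(- k^{2} - 2 k - 2\right).

The ratio is (3*k**2 + 13*k + 15)/(3*k**2 + 7*k + 5).
Take A(k)=1, B(k)=1, C(k)=k**2 + 7*k/3 + 5/3.
Key eq: (1)·f(k+1) = (1)·f(k) + (k**2 + 7*k/3 + 5/3).
Degrees (0,0,2) ⇒ d ≤ 3.
Solving with deg f ≤ 3: f(k) = k*(k**2 + 2*k + 2)/3.
R(k) = B(k−1)·f(k)/C(k) = k*(k**2 + 2*k + 2)/(3*k**2 + 7*k + 5); s_k = R·t_k = k*(-k**2 - 2*k - 2).
Check: Δs_k = -3*k**2 - 7*k - 5. ✓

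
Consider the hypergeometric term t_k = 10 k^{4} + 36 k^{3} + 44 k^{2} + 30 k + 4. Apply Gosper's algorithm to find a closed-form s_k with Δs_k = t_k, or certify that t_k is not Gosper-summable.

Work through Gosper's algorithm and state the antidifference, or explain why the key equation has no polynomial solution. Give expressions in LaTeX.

s_k = 2 k \left(k^{4} + 2 k^{3} + k - 2\right)

Compute t_(k+1)/t_k: get (5*k**4 + 38*k**3 + 106*k**2 + 133*k + 62)/(5*k**4 + 18*k**3 + 22*k**2 + 15*k + 2).
Factor: A=1; B=1; C=k**4 + 18*k**3/5 + 22*k**2/5 + 3*k + 2/5.
Key eq: (1)·f(k+1) = (1)·f(k) + (k**4 + 18*k**3/5 + 22*k**2/5 + 3*k + 2/5).
From deg A=0, deg B=0, deg C=4: d=5.
A polynomial solution: f(k) = k*(k**4 + 2*k**3 + k - 2)/5.
So s_k = (B(k−1)f/C)·t_k = (k*(k**4 + 2*k**3 + k - 2)/(5*k**4 + 18*k**3 + 22*k**2 + 15*k + 2))·t_k = 2*k*(k**4 + 2*k**3 + k - 2).
Δs = 10*k**4 + 36*k**3 + 44*k**2 + 30*k + 4, as required.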